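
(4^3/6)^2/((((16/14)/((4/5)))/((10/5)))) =7168/45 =159.29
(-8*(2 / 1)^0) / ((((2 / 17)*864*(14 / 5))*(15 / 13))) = -0.02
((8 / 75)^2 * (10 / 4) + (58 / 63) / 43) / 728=8441 / 123259500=0.00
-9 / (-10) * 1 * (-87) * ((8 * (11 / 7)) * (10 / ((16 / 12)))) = -51678 / 7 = -7382.57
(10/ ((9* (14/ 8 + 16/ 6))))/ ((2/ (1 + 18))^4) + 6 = 653513/ 318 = 2055.07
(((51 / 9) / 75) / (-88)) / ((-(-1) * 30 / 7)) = -119 / 594000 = -0.00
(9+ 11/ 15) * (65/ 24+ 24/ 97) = 502313/ 17460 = 28.77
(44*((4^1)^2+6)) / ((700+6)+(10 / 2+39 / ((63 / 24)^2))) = 142296 / 105349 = 1.35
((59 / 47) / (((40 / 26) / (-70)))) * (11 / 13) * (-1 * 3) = 13629 / 94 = 144.99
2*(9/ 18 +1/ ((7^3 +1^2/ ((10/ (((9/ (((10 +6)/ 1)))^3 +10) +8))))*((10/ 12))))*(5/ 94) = 71110205/ 1327631278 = 0.05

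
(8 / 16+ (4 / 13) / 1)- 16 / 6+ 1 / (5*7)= -4997 / 2730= -1.83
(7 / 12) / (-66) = -7 / 792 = -0.01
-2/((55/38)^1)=-76/55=-1.38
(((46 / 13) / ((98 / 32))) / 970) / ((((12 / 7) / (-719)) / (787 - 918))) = 8665388 / 132405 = 65.45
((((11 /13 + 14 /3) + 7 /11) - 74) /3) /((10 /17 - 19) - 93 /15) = 618545 /673101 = 0.92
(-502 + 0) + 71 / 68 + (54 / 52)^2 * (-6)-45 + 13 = -6199087 / 11492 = -539.43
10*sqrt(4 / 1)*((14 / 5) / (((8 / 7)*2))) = 49 / 2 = 24.50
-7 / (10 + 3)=-7 / 13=-0.54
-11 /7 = -1.57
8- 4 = 4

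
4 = 4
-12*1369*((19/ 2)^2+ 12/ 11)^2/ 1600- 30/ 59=-3913950282993/ 45689600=-85663.92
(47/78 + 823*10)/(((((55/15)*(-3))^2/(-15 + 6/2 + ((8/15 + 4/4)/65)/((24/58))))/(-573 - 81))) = 888912533849/1673100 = 531296.71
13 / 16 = 0.81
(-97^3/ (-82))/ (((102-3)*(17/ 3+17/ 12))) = 1825346/ 115005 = 15.87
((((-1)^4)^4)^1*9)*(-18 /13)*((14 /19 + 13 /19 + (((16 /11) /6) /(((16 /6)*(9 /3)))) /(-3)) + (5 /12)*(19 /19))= -123759 /5434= -22.77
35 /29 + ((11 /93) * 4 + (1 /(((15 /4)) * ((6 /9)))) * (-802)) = -4303333 /13485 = -319.12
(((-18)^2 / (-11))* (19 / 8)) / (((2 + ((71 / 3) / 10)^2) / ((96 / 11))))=-66484800 / 827761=-80.32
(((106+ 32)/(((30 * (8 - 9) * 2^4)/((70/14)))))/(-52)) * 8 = 23/104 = 0.22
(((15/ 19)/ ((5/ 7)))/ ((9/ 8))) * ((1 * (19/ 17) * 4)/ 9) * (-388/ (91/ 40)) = -83.23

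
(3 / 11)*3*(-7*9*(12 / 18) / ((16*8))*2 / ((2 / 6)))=-567 / 352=-1.61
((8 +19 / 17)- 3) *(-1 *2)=-208 / 17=-12.24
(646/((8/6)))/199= 969/398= 2.43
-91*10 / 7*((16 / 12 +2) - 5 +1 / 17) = 10660 / 51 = 209.02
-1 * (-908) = 908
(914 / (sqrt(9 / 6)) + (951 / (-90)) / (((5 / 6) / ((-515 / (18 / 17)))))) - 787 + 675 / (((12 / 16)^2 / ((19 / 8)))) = 914*sqrt(6) / 3 + 740737 / 90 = 8976.69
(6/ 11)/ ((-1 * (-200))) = 0.00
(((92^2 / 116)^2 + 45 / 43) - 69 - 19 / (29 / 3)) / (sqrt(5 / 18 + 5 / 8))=1140012762 * sqrt(130) / 2350595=5529.73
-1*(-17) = 17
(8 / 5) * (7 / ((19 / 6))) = 336 / 95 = 3.54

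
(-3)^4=81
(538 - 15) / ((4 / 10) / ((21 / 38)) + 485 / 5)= 54915 / 10261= 5.35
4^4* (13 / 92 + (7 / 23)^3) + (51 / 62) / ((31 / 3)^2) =31461067405 / 724934194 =43.40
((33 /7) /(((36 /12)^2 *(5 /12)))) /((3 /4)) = 176 /105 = 1.68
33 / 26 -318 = -8235 / 26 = -316.73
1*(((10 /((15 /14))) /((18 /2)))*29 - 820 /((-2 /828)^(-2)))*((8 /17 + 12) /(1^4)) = 273149068 /728433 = 374.98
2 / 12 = 1 / 6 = 0.17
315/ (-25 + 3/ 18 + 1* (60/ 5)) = -270/ 11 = -24.55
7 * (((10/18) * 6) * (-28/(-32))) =245/12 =20.42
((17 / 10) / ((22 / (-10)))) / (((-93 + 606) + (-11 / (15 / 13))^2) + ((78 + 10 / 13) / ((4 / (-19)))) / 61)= -178425 / 138022412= -0.00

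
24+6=30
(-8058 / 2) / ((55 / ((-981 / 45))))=439161 / 275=1596.95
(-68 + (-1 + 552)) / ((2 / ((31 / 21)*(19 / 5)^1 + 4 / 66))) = 150627 / 110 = 1369.34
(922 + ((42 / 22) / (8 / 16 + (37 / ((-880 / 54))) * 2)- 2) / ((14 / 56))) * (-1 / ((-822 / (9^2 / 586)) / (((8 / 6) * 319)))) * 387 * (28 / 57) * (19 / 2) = 600623041788 / 5097907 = 117817.58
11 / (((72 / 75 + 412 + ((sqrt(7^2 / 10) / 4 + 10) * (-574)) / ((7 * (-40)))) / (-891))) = -453156422400 / 20041203689 + 375051600 * sqrt(10) / 20041203689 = -22.55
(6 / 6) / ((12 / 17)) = 17 / 12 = 1.42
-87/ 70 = -1.24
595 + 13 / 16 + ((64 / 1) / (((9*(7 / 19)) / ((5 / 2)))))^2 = 185702077 / 63504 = 2924.26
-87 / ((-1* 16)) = 87 / 16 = 5.44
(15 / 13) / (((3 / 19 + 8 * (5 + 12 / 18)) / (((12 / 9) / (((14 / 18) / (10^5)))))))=1026000000 / 235963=4348.14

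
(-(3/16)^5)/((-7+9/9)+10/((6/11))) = -729/38797312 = -0.00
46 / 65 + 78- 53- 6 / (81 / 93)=11009 / 585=18.82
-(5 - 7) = 2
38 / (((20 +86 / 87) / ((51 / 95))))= 4437 / 4565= 0.97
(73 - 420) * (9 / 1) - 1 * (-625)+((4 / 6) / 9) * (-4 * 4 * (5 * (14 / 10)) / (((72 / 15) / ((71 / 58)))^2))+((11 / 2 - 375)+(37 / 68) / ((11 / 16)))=-876595311073 / 305727048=-2867.25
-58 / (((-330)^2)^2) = -29 / 5929605000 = -0.00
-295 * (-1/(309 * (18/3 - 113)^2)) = 295/3537741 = 0.00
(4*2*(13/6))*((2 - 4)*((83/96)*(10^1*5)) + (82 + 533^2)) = 88634377/18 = 4924132.06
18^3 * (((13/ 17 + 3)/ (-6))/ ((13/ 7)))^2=32514048/ 48841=665.71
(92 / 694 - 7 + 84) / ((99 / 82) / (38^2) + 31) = 3169190120 / 1273749209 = 2.49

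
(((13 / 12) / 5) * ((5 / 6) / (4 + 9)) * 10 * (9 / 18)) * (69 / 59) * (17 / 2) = 1955 / 2832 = 0.69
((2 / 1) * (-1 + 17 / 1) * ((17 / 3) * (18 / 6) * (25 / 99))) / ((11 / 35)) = 476000 / 1089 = 437.10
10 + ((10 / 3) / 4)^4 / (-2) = 25295 / 2592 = 9.76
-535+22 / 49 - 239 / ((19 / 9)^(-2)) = -6349304 / 3969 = -1599.72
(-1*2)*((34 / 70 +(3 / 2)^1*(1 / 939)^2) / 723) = -9992873 / 7437316635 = -0.00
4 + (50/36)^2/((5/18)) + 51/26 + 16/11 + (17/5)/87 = 2687183/186615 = 14.40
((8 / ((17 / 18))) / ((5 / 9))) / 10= 648 / 425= 1.52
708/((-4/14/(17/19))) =-42126/19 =-2217.16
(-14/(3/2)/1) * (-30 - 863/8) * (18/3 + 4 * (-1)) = 7721/3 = 2573.67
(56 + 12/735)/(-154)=-6862/18865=-0.36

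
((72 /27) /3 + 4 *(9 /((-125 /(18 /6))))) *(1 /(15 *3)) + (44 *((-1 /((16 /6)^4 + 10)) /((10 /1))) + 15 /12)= 53191351 /45157500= 1.18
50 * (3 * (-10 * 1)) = -1500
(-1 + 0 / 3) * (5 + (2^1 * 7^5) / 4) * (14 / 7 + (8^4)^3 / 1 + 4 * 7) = -577827720386911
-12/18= -2/3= -0.67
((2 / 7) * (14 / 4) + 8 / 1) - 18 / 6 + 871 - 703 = 174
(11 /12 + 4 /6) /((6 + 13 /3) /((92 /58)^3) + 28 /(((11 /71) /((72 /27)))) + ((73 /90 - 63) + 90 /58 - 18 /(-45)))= 2212325610 /592844673743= 0.00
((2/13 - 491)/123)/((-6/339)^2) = -27159663/2132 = -12739.05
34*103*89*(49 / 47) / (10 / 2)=15272222 / 235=64988.18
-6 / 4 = -3 / 2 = -1.50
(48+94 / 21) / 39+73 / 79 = 2.27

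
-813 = -813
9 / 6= 3 / 2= 1.50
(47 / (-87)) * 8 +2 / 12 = -241 / 58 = -4.16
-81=-81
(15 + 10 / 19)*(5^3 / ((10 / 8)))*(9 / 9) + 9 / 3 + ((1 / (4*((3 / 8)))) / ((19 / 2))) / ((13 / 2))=1152731 / 741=1555.64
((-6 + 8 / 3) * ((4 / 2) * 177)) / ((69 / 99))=-38940 / 23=-1693.04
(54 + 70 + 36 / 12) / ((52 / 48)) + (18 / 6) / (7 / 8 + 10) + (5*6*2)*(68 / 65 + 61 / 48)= 29757 / 116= 256.53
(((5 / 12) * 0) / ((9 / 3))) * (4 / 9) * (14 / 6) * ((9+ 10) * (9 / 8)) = 0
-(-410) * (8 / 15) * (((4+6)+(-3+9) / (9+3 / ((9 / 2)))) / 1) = 2322.39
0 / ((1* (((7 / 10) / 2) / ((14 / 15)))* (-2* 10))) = 0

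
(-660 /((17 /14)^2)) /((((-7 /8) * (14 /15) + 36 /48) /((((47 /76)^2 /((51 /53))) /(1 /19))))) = 4732837725 /93347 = 50701.55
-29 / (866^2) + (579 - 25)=415475595 / 749956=554.00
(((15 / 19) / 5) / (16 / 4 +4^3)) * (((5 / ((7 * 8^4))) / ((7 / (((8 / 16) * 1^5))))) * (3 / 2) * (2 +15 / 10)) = 45 / 296353792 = 0.00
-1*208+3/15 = -1039/5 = -207.80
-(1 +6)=-7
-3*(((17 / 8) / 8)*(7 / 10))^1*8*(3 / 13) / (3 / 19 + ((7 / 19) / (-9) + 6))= -183141 / 1087840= -0.17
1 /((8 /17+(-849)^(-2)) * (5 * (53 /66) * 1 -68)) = -808738722 /24351612775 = -0.03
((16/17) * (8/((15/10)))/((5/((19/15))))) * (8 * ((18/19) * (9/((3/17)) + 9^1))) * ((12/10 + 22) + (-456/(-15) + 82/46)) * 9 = 2817441792/9775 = 288229.34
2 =2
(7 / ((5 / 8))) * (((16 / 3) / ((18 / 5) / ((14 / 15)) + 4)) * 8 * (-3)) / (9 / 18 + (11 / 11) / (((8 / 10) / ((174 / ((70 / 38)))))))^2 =-614656 / 47361875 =-0.01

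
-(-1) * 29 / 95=0.31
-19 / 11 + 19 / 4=133 / 44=3.02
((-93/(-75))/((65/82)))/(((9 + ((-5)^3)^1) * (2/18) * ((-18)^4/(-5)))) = 1271/219866400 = 0.00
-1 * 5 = -5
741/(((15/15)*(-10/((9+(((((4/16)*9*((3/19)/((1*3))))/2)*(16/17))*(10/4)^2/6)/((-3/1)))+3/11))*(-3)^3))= 1709617/67320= 25.40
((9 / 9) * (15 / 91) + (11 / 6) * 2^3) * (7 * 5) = 20245 / 39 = 519.10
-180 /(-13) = 180 /13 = 13.85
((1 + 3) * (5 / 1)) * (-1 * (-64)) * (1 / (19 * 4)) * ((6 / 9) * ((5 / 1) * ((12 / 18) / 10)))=640 / 171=3.74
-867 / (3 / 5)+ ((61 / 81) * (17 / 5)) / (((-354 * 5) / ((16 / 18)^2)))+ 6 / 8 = -1444.25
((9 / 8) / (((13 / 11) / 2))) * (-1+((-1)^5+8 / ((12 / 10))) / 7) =-33 / 91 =-0.36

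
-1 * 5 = -5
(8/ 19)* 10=80/ 19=4.21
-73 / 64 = -1.14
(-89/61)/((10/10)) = -89/61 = -1.46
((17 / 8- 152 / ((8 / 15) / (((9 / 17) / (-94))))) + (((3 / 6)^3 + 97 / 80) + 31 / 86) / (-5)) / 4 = 46595491 / 54971200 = 0.85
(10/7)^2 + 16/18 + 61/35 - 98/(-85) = 218369/37485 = 5.83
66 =66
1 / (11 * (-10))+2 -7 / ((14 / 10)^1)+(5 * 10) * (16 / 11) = 7669 / 110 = 69.72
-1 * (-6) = 6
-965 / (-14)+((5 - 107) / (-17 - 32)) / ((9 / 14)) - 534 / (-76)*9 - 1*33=5837 / 57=102.40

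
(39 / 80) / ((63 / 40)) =13 / 42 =0.31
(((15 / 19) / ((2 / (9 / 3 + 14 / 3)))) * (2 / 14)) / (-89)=-115 / 23674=-0.00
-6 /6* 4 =-4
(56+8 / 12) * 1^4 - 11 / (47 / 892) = -21446 / 141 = -152.10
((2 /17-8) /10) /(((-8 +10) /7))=-469 /170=-2.76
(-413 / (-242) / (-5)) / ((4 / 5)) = -413 / 968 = -0.43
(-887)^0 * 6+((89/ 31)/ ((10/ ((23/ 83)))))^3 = 102213216459823/ 17034106517000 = 6.00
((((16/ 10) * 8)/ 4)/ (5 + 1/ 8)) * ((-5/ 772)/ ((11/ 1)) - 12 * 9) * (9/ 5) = -264136608/ 2176075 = -121.38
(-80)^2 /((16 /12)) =4800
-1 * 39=-39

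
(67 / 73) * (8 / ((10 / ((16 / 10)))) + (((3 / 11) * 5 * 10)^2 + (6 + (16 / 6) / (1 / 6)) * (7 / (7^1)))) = 42405774 / 220825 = 192.03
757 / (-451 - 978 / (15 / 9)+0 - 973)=-3785 / 10054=-0.38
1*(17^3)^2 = 24137569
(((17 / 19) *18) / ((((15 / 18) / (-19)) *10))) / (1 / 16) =-14688 / 25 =-587.52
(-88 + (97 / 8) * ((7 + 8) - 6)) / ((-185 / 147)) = -24843 / 1480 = -16.79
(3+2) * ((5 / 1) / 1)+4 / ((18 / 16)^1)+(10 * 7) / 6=362 / 9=40.22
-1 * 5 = -5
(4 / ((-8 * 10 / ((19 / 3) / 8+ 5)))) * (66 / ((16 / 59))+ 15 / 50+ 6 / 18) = -4070059 / 57600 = -70.66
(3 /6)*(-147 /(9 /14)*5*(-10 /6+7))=-27440 /9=-3048.89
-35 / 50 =-0.70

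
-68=-68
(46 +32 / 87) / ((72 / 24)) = 4034 / 261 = 15.46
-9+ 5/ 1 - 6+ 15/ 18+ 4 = -31/ 6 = -5.17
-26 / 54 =-13 / 27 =-0.48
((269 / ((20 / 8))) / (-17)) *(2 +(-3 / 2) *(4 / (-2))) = -538 / 17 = -31.65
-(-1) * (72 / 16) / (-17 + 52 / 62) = -93 / 334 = -0.28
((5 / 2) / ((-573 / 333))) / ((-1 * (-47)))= -555 / 17954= -0.03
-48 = -48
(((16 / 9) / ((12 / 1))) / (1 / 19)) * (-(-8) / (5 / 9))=608 / 15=40.53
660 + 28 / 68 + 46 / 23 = 11261 / 17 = 662.41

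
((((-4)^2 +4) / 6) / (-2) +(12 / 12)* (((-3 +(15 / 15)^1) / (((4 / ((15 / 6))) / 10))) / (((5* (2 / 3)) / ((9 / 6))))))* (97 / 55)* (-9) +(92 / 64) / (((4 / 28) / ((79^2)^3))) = 430507883748061 / 176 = 2446067521295.80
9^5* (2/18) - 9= 6552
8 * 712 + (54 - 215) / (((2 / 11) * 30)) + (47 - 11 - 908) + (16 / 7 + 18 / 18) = 2015063 / 420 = 4797.77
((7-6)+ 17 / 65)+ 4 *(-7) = -1738 / 65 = -26.74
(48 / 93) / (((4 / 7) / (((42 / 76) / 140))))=21 / 5890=0.00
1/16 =0.06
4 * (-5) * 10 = -200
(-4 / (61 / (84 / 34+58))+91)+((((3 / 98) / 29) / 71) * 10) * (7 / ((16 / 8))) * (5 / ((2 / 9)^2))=10413062295 / 119570248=87.09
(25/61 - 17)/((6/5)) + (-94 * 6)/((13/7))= -755374/2379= -317.52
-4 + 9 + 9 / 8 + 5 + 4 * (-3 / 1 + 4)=121 / 8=15.12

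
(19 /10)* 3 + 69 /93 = 6.44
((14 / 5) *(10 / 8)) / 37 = 7 / 74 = 0.09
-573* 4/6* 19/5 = -7258/5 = -1451.60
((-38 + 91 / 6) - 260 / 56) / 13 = -577 / 273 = -2.11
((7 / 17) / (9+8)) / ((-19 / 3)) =-0.00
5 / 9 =0.56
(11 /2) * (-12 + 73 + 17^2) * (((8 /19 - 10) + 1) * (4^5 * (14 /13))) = -4498278400 /247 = -18211653.44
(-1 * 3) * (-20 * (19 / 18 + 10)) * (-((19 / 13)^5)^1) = -4927437010 / 1113879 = -4423.67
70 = 70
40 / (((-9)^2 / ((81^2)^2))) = 21257640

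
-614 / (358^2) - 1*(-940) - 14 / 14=60172691 / 64082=939.00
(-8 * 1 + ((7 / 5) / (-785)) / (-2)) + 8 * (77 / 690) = -7.11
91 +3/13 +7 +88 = 2421/13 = 186.23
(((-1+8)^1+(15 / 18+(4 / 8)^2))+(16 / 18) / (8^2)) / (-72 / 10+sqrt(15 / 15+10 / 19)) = -1.36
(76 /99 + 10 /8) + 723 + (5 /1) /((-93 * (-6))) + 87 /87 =2970901 /4092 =726.03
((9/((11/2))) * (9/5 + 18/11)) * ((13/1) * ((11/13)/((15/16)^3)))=516096/6875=75.07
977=977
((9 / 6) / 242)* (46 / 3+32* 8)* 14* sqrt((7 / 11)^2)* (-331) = -600103 / 121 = -4959.53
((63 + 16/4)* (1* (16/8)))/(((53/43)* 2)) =2881/53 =54.36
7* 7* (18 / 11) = 882 / 11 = 80.18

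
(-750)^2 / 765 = 12500 / 17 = 735.29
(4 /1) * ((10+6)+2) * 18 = 1296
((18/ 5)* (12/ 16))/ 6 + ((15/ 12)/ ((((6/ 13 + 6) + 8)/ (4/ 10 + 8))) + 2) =5971/ 1880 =3.18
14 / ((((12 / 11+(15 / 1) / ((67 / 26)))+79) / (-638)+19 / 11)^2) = 3095311554104 / 560786806449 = 5.52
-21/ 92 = -0.23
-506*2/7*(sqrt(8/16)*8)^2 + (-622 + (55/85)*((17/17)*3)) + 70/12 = -3741725/714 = -5240.51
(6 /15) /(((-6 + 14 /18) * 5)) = -18 /1175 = -0.02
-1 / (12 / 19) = -19 / 12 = -1.58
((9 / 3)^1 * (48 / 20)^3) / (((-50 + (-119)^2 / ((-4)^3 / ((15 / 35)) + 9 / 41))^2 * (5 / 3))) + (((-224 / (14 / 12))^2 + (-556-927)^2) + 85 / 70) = 138324292806117128451943 / 61858118661578750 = 2236154.22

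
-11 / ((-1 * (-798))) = -11 / 798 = -0.01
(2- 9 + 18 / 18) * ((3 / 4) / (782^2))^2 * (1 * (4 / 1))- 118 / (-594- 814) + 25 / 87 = 531329319408335 / 1431525014660928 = 0.37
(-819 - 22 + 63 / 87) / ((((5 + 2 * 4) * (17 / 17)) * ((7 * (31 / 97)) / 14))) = -4727392 / 11687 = -404.50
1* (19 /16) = 19 /16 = 1.19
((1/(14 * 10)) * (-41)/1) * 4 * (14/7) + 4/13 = -926/455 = -2.04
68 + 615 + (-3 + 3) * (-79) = 683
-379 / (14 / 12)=-324.86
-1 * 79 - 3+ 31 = -51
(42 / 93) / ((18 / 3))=7 / 93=0.08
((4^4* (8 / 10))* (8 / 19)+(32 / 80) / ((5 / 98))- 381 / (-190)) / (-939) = -0.10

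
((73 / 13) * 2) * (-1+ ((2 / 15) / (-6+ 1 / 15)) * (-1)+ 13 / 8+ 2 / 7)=339523 / 32396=10.48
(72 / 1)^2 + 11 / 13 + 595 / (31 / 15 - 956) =5184.22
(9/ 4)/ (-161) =-9/ 644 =-0.01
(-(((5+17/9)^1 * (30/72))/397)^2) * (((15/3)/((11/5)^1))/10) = -120125/10110932568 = -0.00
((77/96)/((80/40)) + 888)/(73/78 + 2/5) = 11087245/16672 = 665.02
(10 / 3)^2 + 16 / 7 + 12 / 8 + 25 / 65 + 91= 174089 / 1638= 106.28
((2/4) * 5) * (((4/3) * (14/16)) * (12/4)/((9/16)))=140/9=15.56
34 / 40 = 17 / 20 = 0.85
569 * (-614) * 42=-14673372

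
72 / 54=4 / 3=1.33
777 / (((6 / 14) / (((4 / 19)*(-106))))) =-768712 / 19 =-40458.53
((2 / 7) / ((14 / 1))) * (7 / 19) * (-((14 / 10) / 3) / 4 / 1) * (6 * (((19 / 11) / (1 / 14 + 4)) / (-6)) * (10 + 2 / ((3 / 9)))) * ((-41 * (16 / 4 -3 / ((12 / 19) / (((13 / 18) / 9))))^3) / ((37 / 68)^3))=-3636530192574475 / 50634791310213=-71.82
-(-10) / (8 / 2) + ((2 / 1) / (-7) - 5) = -39 / 14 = -2.79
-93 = -93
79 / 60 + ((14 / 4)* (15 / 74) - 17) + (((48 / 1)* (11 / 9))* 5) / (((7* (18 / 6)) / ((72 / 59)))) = 2.07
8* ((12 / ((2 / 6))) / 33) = 96 / 11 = 8.73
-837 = -837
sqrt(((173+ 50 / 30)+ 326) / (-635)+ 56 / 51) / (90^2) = sqrt(36076890) / 87439500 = 0.00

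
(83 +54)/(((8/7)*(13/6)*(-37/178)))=-256053/962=-266.17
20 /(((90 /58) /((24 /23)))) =928 /69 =13.45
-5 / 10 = -1 / 2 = -0.50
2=2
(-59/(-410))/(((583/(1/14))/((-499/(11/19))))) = -559379/36810620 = -0.02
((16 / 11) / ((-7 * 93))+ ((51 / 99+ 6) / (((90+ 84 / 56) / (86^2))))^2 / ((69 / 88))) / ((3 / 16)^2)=10060780.91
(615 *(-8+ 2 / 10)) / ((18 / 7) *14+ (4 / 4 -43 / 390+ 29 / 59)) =-110378970 / 860143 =-128.33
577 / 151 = 3.82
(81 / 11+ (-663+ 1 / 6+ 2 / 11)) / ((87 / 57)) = -821731 / 1914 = -429.33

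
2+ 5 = 7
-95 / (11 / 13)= -1235 / 11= -112.27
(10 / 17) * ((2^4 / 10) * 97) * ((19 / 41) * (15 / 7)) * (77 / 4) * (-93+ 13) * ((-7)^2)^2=-233642270400 / 697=-335211291.82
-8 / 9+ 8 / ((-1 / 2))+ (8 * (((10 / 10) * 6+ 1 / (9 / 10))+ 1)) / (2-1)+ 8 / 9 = 440 / 9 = 48.89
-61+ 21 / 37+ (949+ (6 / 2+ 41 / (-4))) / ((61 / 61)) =130435 / 148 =881.32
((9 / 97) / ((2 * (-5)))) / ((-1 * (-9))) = -0.00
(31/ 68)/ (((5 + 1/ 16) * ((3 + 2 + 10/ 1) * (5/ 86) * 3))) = 10664/ 309825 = 0.03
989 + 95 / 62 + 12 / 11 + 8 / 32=1352915 / 1364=991.87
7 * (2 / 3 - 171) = -3577 / 3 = -1192.33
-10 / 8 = -5 / 4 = -1.25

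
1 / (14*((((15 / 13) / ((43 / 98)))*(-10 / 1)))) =-0.00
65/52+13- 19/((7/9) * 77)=30039/2156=13.93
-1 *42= -42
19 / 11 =1.73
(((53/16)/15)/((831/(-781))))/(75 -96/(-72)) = -41393/15223920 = -0.00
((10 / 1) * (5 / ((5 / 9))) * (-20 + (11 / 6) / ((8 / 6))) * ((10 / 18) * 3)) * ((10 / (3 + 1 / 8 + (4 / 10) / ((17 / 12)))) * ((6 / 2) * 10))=-569925000 / 2317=-245975.40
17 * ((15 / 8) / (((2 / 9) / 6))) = 6885 / 8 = 860.62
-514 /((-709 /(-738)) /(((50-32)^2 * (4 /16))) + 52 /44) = -337984812 /784913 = -430.60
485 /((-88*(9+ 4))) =-485 /1144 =-0.42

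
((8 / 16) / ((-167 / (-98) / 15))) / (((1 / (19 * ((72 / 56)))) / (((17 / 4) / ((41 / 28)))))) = 2136645 / 6847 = 312.06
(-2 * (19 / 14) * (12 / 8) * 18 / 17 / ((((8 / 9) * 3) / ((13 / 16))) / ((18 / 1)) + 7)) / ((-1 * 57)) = 3159 / 299999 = 0.01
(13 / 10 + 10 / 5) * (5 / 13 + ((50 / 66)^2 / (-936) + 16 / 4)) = 4468631 / 308880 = 14.47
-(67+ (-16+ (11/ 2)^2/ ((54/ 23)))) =-13799/ 216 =-63.88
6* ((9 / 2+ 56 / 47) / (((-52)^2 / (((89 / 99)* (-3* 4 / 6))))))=-47615 / 2096952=-0.02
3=3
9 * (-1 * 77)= -693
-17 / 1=-17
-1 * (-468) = 468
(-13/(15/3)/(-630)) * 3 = 13/1050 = 0.01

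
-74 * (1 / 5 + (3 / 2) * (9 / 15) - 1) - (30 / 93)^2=-7.50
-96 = -96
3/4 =0.75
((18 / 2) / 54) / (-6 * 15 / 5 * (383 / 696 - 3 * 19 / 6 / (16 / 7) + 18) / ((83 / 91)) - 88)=-19256 / 42986955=-0.00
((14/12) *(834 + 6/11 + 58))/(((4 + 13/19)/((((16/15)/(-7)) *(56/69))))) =-83570816/3039795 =-27.49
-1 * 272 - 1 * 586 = -858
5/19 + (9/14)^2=2519/3724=0.68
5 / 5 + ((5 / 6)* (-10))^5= -9765382 / 243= -40186.76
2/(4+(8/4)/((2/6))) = 1/5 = 0.20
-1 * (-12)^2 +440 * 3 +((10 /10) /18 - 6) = 21061 /18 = 1170.06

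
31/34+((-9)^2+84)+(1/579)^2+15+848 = 11727735937/11398194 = 1028.91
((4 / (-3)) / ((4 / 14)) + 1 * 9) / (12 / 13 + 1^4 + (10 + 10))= 169 / 855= 0.20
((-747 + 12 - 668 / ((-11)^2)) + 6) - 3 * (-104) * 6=1137.48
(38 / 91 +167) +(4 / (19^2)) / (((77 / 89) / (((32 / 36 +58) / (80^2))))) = 87117447721 / 520359840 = 167.42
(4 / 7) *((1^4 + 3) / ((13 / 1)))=16 / 91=0.18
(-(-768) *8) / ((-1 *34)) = -3072 / 17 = -180.71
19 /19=1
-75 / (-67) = 75 / 67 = 1.12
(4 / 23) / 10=2 / 115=0.02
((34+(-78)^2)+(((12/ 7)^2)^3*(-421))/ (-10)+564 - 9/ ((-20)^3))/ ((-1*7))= -7294725414041/ 6588344000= -1107.22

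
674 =674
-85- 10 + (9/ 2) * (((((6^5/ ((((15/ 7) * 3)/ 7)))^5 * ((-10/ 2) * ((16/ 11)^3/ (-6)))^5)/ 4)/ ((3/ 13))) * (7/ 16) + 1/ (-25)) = 2150380346743119956443121774601847377691/ 208862408470782550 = 10295679162600164344999.56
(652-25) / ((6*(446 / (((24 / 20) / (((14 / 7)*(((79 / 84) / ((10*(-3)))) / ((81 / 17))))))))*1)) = -21.37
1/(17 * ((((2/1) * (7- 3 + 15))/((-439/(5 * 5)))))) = -439/16150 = -0.03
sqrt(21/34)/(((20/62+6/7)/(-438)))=-291.79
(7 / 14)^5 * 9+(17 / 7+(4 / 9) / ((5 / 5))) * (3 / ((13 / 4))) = 25625 / 8736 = 2.93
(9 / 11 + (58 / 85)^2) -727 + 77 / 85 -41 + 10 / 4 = -121328177 / 158950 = -763.31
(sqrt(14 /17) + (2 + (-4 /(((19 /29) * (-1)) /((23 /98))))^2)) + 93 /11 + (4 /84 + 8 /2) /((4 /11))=sqrt(238) /17 + 2704551127 /114412452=24.55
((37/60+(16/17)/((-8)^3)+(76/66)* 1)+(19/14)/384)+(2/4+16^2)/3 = 438667277/5026560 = 87.27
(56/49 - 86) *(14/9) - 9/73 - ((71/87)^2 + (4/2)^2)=-75581146/552537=-136.79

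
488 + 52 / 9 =4444 / 9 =493.78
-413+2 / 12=-2477 / 6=-412.83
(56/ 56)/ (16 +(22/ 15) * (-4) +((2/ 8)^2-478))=-240/ 112273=-0.00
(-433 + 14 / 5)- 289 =-3596 / 5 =-719.20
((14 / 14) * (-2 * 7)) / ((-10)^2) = -7 / 50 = -0.14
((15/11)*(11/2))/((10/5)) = 15/4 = 3.75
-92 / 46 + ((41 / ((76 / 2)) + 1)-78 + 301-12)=8021 / 38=211.08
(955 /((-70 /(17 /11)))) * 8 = -12988 /77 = -168.68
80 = 80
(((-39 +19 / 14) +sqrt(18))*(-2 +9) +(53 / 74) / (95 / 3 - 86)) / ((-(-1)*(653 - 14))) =-1589248 / 3853809 +7*sqrt(2) / 213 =-0.37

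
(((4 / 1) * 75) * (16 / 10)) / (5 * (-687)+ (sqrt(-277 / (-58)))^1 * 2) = -47815200 / 342176971 -480 * sqrt(16066) / 342176971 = -0.14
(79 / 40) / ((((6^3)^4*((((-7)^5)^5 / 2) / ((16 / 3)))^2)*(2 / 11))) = 869 / 2752640814901200072802641804881304057068447097049920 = 0.00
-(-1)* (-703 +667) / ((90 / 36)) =-72 / 5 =-14.40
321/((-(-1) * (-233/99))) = -31779/233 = -136.39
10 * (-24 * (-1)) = 240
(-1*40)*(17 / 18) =-340 / 9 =-37.78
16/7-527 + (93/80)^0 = -3666/7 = -523.71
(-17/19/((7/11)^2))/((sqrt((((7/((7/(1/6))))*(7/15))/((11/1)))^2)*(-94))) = 1018215/306299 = 3.32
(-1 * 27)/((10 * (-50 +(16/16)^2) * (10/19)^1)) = 513/4900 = 0.10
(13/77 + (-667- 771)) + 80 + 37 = -101704/77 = -1320.83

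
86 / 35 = 2.46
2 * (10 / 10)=2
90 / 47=1.91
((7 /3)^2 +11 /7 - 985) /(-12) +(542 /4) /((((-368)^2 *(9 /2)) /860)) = 522715997 /6398784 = 81.69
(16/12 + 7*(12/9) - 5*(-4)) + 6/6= 95/3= 31.67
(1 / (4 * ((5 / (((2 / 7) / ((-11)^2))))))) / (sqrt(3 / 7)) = 0.00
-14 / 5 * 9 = -126 / 5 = -25.20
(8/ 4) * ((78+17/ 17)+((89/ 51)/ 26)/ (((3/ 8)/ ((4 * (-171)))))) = -19194/ 221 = -86.85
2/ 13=0.15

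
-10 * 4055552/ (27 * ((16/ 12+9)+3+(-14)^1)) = 20277760/ 9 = 2253084.44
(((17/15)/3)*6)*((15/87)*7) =238/87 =2.74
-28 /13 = -2.15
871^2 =758641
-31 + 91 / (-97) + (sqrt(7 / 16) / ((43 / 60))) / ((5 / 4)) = -3098 / 97 + 12 * sqrt(7) / 43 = -31.20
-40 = -40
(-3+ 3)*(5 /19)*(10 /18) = 0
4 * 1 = 4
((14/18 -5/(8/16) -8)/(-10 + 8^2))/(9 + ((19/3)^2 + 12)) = -31/5940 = -0.01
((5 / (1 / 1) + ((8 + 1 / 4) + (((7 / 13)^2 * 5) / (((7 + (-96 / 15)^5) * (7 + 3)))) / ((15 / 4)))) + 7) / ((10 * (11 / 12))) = 1377081273319 / 623370234630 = 2.21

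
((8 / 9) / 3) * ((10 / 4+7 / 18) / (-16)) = -13 / 243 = -0.05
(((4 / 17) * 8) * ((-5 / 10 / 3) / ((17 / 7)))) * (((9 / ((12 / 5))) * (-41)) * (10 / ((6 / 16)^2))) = 3673600 / 2601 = 1412.38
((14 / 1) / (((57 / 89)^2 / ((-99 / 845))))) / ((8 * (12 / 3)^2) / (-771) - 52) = 470246007 / 6134454950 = 0.08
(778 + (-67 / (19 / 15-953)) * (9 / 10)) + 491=1269.06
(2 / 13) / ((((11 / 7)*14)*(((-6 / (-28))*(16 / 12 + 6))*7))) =1 / 1573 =0.00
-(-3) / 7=0.43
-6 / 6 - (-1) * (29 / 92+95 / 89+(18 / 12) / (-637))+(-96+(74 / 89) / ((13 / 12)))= -94.85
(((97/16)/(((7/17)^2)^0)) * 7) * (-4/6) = -679/24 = -28.29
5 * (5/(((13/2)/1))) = 50/13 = 3.85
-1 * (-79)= 79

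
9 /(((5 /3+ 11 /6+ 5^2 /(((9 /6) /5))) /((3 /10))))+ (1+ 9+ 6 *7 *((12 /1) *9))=11842411 /2605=4546.03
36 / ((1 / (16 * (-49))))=-28224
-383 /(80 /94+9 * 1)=-18001 /463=-38.88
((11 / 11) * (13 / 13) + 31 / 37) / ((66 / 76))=2584 / 1221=2.12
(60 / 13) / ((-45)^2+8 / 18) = 540 / 236977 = 0.00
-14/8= -7/4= -1.75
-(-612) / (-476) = -9 / 7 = -1.29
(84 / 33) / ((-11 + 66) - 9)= 14 / 253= 0.06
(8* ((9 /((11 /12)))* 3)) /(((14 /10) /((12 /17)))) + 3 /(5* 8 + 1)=6380247 /53669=118.88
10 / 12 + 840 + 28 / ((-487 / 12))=2454899 / 2922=840.14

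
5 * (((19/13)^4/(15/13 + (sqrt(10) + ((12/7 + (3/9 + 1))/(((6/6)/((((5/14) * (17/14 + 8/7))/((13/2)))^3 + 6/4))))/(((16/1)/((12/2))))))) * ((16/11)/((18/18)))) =-22297280972679371095920/411856256234692301461 + 597494153358860616040 * sqrt(10)/31681250479591715497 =5.50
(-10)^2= 100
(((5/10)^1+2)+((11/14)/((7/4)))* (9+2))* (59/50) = 43011/4900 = 8.78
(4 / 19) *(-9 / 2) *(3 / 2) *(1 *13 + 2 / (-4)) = -675 / 38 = -17.76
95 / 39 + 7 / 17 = 1888 / 663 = 2.85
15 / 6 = 5 / 2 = 2.50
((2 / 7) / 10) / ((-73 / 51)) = -51 / 2555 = -0.02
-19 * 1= -19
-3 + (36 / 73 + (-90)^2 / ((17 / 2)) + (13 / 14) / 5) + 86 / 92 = 951.55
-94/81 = -1.16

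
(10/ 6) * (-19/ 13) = -95/ 39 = -2.44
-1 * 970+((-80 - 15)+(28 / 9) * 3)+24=-3095 / 3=-1031.67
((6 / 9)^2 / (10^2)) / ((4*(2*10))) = 1 / 18000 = 0.00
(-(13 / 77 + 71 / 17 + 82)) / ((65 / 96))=-10850496 / 85085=-127.53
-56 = -56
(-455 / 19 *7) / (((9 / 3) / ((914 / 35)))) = -83174 / 57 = -1459.19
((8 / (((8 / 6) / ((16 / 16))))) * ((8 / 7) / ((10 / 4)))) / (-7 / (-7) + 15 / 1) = 6 / 35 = 0.17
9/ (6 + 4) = 9/ 10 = 0.90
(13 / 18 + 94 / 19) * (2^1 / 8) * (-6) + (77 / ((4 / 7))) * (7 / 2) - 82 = 173791 / 456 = 381.12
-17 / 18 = -0.94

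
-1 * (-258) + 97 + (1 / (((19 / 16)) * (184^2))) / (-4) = 57089679 / 160816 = 355.00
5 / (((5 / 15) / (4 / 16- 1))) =-45 / 4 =-11.25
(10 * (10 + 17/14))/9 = 785/63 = 12.46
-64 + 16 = -48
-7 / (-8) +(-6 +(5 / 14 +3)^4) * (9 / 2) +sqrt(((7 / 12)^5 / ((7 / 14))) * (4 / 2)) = 49 * sqrt(21) / 432 +41909893 / 76832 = 545.99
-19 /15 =-1.27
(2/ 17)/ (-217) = -2/ 3689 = -0.00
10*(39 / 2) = 195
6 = 6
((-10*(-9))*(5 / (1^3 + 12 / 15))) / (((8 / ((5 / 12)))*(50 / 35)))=9.11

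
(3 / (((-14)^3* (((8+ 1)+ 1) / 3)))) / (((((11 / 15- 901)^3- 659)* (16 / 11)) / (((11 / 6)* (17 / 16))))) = 4165425 / 6919452681509494784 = 0.00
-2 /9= -0.22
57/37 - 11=-350/37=-9.46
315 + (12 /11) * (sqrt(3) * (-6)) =315-72 * sqrt(3) /11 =303.66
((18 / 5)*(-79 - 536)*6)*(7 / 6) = -15498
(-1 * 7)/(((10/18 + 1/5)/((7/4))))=-2205/136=-16.21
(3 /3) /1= 1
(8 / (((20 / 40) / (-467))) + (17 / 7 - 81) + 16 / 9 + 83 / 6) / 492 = -949405 / 61992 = -15.31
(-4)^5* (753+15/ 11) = -8497152/ 11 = -772468.36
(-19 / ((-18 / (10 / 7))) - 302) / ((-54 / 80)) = 757240 / 1701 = 445.17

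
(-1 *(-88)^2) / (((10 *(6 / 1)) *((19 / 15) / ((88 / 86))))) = -85184 / 817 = -104.26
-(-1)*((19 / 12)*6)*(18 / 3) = 57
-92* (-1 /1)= 92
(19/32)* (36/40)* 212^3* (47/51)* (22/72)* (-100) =-7312093855/51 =-143374389.31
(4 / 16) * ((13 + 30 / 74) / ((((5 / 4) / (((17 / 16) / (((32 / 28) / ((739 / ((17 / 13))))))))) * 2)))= 2084719 / 2960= 704.30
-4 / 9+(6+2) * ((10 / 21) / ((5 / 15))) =692 / 63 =10.98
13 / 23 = 0.57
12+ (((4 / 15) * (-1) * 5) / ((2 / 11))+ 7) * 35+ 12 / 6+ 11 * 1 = 40 / 3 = 13.33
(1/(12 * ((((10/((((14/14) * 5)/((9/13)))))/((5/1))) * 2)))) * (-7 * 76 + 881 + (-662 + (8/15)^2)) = -914693/19440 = -47.05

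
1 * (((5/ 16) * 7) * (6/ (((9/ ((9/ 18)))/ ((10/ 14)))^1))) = 0.52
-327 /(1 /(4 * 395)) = -516660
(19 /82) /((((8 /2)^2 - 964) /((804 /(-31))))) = 1273 /200818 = 0.01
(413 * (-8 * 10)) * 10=-330400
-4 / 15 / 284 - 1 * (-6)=6389 / 1065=6.00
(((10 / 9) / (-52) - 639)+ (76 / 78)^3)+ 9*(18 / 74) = -2791381823 / 4389606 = -635.91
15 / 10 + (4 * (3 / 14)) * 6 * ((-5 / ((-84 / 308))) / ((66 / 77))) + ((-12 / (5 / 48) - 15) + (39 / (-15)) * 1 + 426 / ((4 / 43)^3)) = 84671547 / 160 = 529197.17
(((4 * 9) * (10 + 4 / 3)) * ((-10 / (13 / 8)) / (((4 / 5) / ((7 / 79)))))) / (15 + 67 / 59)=-17700 / 1027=-17.23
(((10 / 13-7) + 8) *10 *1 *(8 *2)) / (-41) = -3680 / 533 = -6.90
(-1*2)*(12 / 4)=-6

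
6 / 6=1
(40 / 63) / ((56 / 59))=295 / 441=0.67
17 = 17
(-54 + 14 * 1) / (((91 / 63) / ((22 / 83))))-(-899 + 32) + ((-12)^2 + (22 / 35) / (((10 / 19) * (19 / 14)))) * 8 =54454429 / 26975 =2018.70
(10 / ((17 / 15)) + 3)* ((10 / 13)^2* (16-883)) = -1025100 / 169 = -6065.68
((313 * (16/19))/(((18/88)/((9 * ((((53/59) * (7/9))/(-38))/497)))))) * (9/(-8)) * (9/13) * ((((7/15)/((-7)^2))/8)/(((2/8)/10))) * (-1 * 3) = -6569244/137612839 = -0.05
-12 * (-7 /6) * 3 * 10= 420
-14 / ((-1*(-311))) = -14 / 311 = -0.05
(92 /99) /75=92 /7425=0.01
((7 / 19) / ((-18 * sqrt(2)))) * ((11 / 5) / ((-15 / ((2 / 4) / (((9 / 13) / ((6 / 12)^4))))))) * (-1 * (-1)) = 0.00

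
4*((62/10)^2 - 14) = 97.76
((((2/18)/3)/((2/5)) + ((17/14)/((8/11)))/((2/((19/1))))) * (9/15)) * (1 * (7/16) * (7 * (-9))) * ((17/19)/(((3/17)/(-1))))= 195201293/145920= 1337.73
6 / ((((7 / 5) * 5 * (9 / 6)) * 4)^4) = 1 / 518616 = 0.00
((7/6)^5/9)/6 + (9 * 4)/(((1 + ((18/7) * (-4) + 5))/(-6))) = 105899843/2099520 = 50.44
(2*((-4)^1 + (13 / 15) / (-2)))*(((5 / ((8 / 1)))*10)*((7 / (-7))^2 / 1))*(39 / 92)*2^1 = -46.98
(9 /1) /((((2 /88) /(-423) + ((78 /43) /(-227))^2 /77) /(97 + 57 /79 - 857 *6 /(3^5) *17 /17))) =-675704871844130744 /51875011801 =-13025633.12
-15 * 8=-120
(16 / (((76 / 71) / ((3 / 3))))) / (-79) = -284 / 1501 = -0.19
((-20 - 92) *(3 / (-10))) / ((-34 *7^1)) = -12 / 85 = -0.14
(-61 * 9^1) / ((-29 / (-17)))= -9333 / 29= -321.83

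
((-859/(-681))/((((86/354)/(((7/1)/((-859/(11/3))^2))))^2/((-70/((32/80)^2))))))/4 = -2185138137875/57464020849222872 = -0.00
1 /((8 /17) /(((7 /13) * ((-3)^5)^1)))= -28917 /104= -278.05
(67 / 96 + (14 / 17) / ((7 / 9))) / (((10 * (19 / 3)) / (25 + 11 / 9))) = 169153 / 232560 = 0.73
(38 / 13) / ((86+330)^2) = 19 / 1124864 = 0.00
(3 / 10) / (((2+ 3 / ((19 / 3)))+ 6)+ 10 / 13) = 247 / 7610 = 0.03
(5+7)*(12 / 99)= 16 / 11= 1.45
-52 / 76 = -13 / 19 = -0.68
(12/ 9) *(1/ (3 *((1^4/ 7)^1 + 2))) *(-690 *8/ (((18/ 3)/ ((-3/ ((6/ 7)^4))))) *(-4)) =-3092488/ 729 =-4242.10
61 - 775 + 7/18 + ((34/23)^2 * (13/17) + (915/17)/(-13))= -1506892183/2104362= -716.08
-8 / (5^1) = -8 / 5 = -1.60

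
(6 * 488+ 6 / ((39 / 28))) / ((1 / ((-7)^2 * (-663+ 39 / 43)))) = -4090657200 / 43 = -95131562.79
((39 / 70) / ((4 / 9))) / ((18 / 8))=39 / 70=0.56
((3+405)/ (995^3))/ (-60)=-34/ 4925374375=-0.00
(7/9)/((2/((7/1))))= 49/18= 2.72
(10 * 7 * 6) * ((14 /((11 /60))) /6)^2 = 8232000 /121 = 68033.06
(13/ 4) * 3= 39/ 4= 9.75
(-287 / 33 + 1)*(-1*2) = 508 / 33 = 15.39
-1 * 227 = -227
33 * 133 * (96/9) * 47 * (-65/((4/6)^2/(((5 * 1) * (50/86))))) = -935469418.60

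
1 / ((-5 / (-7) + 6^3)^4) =2401 / 5295931061521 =0.00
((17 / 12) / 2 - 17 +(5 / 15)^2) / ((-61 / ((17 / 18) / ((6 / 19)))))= 376295 / 474336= 0.79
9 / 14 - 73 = -1013 / 14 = -72.36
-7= -7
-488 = -488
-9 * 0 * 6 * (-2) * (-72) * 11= 0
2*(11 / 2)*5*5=275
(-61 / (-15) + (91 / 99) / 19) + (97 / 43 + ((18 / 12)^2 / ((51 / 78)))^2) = 8514437411 / 467503740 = 18.21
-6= -6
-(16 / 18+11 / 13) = -203 / 117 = -1.74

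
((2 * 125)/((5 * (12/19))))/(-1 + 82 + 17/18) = 57/59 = 0.97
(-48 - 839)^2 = 786769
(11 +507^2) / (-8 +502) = 520.36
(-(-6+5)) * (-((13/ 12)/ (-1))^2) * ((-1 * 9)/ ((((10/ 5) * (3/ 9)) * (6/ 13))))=2197/ 64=34.33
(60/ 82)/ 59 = 0.01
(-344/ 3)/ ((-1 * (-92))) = -86/ 69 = -1.25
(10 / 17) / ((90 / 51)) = 1 / 3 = 0.33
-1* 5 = -5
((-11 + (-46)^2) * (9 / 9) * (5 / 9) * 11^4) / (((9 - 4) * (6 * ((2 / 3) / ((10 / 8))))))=154096525 / 144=1070114.76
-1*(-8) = 8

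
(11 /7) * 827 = 9097 /7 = 1299.57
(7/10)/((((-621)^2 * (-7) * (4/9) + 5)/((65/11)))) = -91/26394874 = -0.00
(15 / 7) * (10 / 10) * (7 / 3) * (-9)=-45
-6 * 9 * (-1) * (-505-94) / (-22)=16173 / 11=1470.27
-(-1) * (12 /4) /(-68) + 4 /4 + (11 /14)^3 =67217 /46648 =1.44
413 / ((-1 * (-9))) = 413 / 9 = 45.89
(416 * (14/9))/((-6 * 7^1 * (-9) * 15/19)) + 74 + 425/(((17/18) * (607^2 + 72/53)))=76.17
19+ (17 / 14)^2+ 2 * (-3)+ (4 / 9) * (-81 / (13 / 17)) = -83071 / 2548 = -32.60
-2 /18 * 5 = -5 /9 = -0.56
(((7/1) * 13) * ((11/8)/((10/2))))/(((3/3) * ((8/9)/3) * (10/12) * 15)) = 27027/4000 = 6.76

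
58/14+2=43/7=6.14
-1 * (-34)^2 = -1156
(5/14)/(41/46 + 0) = 115/287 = 0.40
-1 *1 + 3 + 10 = 12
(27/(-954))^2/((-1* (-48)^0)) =-9/11236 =-0.00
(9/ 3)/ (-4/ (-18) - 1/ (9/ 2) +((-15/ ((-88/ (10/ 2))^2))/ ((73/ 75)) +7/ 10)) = 8479680/ 1837967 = 4.61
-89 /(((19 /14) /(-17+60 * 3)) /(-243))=49352814 /19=2597516.53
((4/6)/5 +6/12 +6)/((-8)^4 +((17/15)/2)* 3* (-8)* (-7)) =199/125736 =0.00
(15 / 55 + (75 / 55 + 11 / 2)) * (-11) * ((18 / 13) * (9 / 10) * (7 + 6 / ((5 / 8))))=-1055511 / 650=-1623.86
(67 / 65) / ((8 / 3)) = 201 / 520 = 0.39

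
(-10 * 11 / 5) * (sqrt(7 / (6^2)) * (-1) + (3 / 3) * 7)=-154 + 11 * sqrt(7) / 3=-144.30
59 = 59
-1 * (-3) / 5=3 / 5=0.60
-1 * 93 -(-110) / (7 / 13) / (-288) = -94459 / 1008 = -93.71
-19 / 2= -9.50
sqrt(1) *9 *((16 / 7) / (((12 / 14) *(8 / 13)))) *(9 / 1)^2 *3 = 9477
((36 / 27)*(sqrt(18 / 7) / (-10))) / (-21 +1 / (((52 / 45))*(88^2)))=805376*sqrt(14) / 295974105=0.01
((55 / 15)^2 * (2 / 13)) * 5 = 10.34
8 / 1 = 8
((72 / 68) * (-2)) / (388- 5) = -36 / 6511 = -0.01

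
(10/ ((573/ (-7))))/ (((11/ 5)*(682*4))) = -175/ 8597292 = -0.00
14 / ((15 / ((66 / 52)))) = 77 / 65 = 1.18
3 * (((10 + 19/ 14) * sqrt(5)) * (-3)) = -1431 * sqrt(5)/ 14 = -228.56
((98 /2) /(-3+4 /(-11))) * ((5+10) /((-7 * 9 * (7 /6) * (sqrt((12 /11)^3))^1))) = 605 * sqrt(33) /1332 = 2.61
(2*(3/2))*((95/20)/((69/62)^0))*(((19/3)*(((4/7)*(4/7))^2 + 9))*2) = 7893265/4802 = 1643.75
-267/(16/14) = -1869/8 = -233.62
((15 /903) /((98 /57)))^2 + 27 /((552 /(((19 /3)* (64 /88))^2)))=1.04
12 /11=1.09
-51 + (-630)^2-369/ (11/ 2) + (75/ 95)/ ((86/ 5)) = 396781.95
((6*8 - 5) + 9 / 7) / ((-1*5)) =-62 / 7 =-8.86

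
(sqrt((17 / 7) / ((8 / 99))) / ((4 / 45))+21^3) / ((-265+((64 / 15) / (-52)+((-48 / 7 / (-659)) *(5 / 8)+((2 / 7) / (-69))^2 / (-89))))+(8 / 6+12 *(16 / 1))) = -8236466257518135 / 63805456353073-17152157970675 *sqrt(2618) / 1020887301649168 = -129.95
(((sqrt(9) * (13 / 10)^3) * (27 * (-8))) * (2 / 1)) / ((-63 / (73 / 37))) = 2886858 / 32375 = 89.17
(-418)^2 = 174724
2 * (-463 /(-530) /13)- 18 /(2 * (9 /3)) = -9872 /3445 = -2.87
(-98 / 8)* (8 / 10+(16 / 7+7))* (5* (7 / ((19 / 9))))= -155673 / 76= -2048.33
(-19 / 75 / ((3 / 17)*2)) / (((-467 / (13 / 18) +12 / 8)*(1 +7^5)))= 4199 / 63432131400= 0.00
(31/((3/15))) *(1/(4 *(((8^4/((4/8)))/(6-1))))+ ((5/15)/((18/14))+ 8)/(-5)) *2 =-226504259/442368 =-512.03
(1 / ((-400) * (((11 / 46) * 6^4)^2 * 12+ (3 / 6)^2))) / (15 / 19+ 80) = -10051 / 374356254513500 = -0.00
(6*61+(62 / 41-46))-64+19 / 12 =127475 / 492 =259.10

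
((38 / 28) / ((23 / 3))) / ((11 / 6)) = 171 / 1771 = 0.10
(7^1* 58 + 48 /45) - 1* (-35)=6631 /15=442.07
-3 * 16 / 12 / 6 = -2 / 3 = -0.67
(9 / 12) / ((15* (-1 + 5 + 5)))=1 / 180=0.01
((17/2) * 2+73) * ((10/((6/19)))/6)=475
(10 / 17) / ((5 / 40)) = 80 / 17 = 4.71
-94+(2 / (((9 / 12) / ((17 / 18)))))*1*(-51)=-2002 / 9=-222.44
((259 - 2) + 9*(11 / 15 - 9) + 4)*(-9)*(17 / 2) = -142749 / 10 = -14274.90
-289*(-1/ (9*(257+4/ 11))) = 3179/ 25479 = 0.12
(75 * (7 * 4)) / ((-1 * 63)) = -100 / 3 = -33.33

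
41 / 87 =0.47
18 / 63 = 2 / 7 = 0.29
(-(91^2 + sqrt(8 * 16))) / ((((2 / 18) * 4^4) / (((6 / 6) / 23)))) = -74529 / 5888 - 9 * sqrt(2) / 736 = -12.68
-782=-782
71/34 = 2.09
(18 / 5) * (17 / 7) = 306 / 35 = 8.74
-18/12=-3/2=-1.50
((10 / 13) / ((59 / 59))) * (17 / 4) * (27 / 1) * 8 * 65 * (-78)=-3580200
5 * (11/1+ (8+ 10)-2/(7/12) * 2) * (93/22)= 468.02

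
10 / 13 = 0.77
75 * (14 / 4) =525 / 2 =262.50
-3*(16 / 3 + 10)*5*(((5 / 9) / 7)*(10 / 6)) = -5750 / 189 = -30.42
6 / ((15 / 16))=32 / 5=6.40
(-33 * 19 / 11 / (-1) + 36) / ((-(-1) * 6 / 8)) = 124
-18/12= -3/2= -1.50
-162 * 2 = -324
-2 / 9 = -0.22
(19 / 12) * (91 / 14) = 247 / 24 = 10.29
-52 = -52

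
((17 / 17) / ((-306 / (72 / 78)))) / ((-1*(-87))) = -2 / 57681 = -0.00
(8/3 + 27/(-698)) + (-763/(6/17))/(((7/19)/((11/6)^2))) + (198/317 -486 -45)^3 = -358314569346263062411/2401358299992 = -149213288.72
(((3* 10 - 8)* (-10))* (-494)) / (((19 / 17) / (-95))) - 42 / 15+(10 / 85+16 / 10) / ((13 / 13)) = -9237801.08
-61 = -61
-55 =-55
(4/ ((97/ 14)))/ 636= 14/ 15423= 0.00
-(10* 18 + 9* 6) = -234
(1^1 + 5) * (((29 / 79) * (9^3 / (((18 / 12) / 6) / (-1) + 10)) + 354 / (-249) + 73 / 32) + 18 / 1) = 378932355 / 1363856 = 277.84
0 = 0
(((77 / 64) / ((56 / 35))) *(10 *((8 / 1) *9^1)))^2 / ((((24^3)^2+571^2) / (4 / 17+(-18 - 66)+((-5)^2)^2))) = 2761731905625 / 3332396327936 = 0.83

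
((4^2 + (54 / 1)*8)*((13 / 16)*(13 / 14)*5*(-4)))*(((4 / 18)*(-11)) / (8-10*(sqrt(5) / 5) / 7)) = 520520*sqrt(5) / 7011 + 14574560 / 7011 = 2244.83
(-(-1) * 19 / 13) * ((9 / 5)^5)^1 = 1121931 / 40625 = 27.62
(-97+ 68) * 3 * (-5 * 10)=4350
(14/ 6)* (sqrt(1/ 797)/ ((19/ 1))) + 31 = 7* sqrt(797)/ 45429 + 31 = 31.00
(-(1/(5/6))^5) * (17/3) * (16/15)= -235008/15625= -15.04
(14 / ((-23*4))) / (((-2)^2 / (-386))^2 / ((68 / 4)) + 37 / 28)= -0.12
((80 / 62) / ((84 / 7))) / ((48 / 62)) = 5 / 36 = 0.14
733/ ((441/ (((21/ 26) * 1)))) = 733/ 546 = 1.34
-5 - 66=-71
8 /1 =8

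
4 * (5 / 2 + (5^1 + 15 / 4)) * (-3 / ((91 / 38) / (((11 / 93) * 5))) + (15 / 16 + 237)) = 481774815 / 45136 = 10673.85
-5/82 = -0.06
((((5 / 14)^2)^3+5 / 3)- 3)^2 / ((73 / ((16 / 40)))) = 904281219270361 / 93119751076423680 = 0.01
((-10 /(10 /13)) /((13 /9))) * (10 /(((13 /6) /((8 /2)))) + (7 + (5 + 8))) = -4500 /13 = -346.15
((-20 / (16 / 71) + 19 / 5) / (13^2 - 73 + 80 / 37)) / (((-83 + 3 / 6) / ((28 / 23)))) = 440041 / 34458600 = 0.01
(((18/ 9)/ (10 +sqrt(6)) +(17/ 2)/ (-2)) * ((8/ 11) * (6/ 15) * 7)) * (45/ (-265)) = 1008 * sqrt(6)/ 137005 +17388/ 12455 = 1.41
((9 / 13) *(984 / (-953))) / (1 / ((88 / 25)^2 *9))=-617227776 / 7743125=-79.71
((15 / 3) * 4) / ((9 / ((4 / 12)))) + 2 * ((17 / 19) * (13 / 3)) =4358 / 513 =8.50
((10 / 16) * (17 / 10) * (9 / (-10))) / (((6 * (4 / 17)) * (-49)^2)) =-867 / 3073280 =-0.00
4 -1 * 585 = -581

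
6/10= 3/5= 0.60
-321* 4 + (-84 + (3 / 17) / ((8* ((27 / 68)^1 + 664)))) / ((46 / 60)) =-62959881 / 45179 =-1393.57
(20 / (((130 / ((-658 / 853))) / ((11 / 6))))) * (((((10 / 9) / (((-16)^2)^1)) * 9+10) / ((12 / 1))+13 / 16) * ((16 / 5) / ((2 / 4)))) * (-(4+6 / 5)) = 9166927 / 767700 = 11.94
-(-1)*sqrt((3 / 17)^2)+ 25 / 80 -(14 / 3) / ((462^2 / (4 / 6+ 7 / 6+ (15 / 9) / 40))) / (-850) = 0.49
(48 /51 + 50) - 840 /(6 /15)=-34834 /17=-2049.06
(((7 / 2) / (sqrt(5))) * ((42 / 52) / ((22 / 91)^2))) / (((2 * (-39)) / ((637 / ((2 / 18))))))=-13764933 * sqrt(5) / 19360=-1589.84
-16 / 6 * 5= -40 / 3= -13.33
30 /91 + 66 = 6036 /91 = 66.33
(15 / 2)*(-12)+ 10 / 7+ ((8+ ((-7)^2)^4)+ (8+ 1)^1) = 40353106 / 7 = 5764729.43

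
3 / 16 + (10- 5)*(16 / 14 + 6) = 4021 / 112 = 35.90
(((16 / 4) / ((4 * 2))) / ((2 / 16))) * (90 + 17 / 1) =428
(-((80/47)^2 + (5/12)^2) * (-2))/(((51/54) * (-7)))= -976825/1051484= -0.93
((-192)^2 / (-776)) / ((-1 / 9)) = 41472 / 97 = 427.55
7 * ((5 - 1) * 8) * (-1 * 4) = -896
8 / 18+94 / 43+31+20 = 20755 / 387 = 53.63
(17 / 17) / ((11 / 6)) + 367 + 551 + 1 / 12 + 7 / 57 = 2304229 / 2508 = 918.75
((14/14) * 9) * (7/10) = 63/10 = 6.30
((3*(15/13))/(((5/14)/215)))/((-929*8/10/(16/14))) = -38700/12077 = -3.20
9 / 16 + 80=1289 / 16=80.56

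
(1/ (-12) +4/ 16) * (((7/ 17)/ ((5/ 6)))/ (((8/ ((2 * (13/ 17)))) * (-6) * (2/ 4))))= -91/ 17340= -0.01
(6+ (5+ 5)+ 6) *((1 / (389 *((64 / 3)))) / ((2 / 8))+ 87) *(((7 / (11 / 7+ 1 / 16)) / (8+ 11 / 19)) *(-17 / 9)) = -1805.43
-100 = -100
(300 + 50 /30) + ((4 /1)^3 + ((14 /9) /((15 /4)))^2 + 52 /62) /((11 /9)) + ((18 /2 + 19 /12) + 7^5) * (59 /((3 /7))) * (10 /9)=2572822.23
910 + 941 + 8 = 1859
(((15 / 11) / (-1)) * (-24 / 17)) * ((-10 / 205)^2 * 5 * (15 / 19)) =108000 / 5972593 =0.02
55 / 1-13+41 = 83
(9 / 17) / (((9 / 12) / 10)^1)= 7.06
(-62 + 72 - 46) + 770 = 734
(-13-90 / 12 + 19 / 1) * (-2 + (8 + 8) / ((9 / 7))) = -47 / 3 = -15.67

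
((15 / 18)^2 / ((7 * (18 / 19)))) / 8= 475 / 36288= 0.01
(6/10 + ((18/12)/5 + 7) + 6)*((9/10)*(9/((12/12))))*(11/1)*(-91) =-11270259/100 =-112702.59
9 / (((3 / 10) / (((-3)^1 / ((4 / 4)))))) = -90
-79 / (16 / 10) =-395 / 8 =-49.38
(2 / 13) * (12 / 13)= 24 / 169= 0.14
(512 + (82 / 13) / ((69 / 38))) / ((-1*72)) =-115595 / 16146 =-7.16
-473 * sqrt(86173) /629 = -220.75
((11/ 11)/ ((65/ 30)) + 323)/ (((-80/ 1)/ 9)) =-7569/ 208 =-36.39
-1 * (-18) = 18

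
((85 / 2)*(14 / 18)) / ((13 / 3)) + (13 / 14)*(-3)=1322 / 273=4.84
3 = 3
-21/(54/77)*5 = -2695/18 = -149.72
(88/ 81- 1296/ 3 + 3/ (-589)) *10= -205586990/ 47709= -4309.19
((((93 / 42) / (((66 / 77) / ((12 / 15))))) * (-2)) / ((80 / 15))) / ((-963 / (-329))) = -10199 / 38520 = -0.26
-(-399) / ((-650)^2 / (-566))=-112917 / 211250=-0.53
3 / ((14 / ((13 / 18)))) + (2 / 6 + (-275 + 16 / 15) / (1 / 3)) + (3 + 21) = -334871 / 420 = -797.31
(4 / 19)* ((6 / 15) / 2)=4 / 95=0.04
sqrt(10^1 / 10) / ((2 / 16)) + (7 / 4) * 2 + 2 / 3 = 73 / 6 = 12.17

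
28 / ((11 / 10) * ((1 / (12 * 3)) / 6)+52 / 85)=1028160 / 22651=45.39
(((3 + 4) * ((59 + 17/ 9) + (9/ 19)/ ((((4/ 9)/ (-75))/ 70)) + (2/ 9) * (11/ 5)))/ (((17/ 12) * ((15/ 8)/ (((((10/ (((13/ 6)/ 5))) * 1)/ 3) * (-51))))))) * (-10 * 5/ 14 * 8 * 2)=-242257126400/ 741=-326932694.20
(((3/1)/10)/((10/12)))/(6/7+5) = 63/1025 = 0.06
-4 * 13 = -52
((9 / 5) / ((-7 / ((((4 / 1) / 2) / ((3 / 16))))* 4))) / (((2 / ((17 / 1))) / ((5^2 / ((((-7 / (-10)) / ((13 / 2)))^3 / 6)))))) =-1680705000 / 2401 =-700002.08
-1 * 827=-827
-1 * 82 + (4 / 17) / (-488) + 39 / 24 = -666795 / 8296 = -80.38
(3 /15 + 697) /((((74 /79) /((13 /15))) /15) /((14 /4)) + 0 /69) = 12530427 /370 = 33866.02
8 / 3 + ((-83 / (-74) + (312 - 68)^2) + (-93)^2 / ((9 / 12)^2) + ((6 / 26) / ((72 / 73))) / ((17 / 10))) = 74915.93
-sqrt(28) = -2 * sqrt(7) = -5.29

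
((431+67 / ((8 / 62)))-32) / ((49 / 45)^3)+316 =483410461 / 470596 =1027.23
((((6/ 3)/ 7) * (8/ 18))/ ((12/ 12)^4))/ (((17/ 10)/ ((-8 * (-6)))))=1280/ 357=3.59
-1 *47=-47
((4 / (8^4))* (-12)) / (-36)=1 / 3072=0.00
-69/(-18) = 23/6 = 3.83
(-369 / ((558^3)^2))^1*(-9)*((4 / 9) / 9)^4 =164 / 250657253250011286561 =0.00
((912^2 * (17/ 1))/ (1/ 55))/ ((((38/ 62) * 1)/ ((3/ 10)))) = 380654208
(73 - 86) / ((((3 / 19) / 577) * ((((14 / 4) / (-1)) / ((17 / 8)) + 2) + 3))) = -127517 / 9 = -14168.56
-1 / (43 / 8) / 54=-4 / 1161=-0.00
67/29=2.31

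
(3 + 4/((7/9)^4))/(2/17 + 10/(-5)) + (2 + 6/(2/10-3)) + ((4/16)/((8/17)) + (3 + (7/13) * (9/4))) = -1398651/499408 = -2.80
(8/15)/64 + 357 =42841/120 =357.01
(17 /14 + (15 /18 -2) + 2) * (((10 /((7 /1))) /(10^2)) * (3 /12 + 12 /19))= 2881 /111720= 0.03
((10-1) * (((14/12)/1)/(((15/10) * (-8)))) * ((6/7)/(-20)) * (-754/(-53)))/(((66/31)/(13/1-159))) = -853151/23320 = -36.58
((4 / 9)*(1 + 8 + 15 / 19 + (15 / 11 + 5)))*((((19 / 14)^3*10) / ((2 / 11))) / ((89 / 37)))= 112733080 / 274743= 410.32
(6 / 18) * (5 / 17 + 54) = 18.10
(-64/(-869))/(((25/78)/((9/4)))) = 11232/21725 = 0.52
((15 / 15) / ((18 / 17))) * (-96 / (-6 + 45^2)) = -272 / 6057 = -0.04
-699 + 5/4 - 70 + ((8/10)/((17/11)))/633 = -165234979/215220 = -767.75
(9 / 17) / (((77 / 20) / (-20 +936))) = 164880 / 1309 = 125.96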